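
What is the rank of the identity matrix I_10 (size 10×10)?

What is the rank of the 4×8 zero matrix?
rank(I_10) = 10, rank(0) = 0

The identity I_10 has 10 columns that are the standard basis vectors e_1, …, e_10. These are linearly independent, so all 10 columns are pivots and rank(I_10) = 10.
The 4×8 zero matrix has every entry zero, so every row is the zero row and there are no pivots; rank(0) = 0.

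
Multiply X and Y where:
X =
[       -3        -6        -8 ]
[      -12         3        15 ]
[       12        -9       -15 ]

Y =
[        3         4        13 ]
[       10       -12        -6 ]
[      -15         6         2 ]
XY =
[       51        12       -19 ]
[     -231         6      -144 ]
[      171        66       180 ]

Matrix multiplication: (XY)[i][j] = sum over k of X[i][k] * Y[k][j].
  (XY)[0][0] = (-3)*(3) + (-6)*(10) + (-8)*(-15) = 51
  (XY)[0][1] = (-3)*(4) + (-6)*(-12) + (-8)*(6) = 12
  (XY)[0][2] = (-3)*(13) + (-6)*(-6) + (-8)*(2) = -19
  (XY)[1][0] = (-12)*(3) + (3)*(10) + (15)*(-15) = -231
  (XY)[1][1] = (-12)*(4) + (3)*(-12) + (15)*(6) = 6
  (XY)[1][2] = (-12)*(13) + (3)*(-6) + (15)*(2) = -144
  (XY)[2][0] = (12)*(3) + (-9)*(10) + (-15)*(-15) = 171
  (XY)[2][1] = (12)*(4) + (-9)*(-12) + (-15)*(6) = 66
  (XY)[2][2] = (12)*(13) + (-9)*(-6) + (-15)*(2) = 180
XY =
[       51        12       -19 ]
[     -231         6      -144 ]
[      171        66       180 ]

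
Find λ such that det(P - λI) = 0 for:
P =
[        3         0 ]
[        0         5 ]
λ = 3, 5

Solve det(P - λI) = 0. For a 2×2 matrix the characteristic equation is λ² - (trace)λ + det = 0.
trace(P) = a + d = 3 + 5 = 8.
det(P) = a*d - b*c = (3)*(5) - (0)*(0) = 15 - 0 = 15.
Characteristic equation: λ² - (8)λ + (15) = 0.
Discriminant = (8)² - 4*(15) = 64 - 60 = 4.
λ = (8 ± √4) / 2 = (8 ± 2) / 2 = 3, 5.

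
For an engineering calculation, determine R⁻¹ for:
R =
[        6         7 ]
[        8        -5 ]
det(R) = -86
R⁻¹ =
[     5/86      7/86 ]
[     4/43     -3/43 ]

For a 2×2 matrix R = [[a, b], [c, d]] with det(R) ≠ 0, R⁻¹ = (1/det(R)) * [[d, -b], [-c, a]].
det(R) = (6)*(-5) - (7)*(8) = -30 - 56 = -86.
R⁻¹ = (1/-86) * [[-5, -7], [-8, 6]].
Dividing each entry by -86 and reducing:
R⁻¹ =
[     5/86      7/86 ]
[     4/43     -3/43 ]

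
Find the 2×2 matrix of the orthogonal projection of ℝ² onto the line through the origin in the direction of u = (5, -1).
[[25/26, -5/26], [-5/26, 1/26]]

The orthogonal projection onto the line spanned by a nonzero vector u = (a, b) has matrix P = (u uᵀ) / (uᵀ u) = (1/(a² + b²)) · [[a², ab], [ab, b²]].
Here u = (5, -1), so a² + b² = 25 + 1 = 26.
P = (1/26) · [[25, -5], [-5, 1]] = [[25/26, -5/26], [-5/26, 1/26]].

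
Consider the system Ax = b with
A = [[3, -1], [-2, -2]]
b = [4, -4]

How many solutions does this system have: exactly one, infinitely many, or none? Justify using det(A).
Exactly one solution

Compute det(A) = (3)*(-2) - (-1)*(-2) = -8.
Because det(A) ≠ 0, A is invertible and Ax = b has a unique solution for every b (here x = A⁻¹ b).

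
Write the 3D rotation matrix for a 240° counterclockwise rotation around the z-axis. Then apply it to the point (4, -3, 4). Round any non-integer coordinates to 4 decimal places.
R = [[-1/2, √3/2, 0], [-√3/2, -1/2, 0], [0, 0, 1]]; R·(4, -3, 4) = (-4.5981, -1.9641, 4.0000)

Rotation matrix for 240° around z-axis:
cos(240°) = -1/2, sin(240°) = -√3/2
R = [[-1/2, √3/2, 0], [-√3/2, -1/2, 0], [0, 0, 1]]
Apply to (4, -3, 4): R·[4, -3, 4]ᵀ = (-4.5981, -1.9641, 4.0000)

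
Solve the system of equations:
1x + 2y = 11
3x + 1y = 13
x = 3, y = 4

Use elimination (row reduction):
Equation 1: 1x + 2y = 11.
Equation 2: 3x + 1y = 13.
Multiply Eq1 by 3 and Eq2 by 1: 3x + 6y = 33;  3x + 1y = 13.
Subtract: (-5)y = -20, so y = 4.
Back-substitute into Eq1: 1x + 2*(4) = 11, so x = 3.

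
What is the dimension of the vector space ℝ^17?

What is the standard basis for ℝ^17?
Dimension = 17; standard basis = {e_1, e_2, e_3, …, e_17}

ℝ^17 is the space of 17-tuples of real numbers; its dimension is 17.
The standard basis consists of 17 vectors: e_1, e_2, e_3, …, e_17, where e_i is the vector with 1 in position i and 0 elsewhere.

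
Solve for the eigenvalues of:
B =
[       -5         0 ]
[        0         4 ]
λ = -5, 4

Solve det(B - λI) = 0. For a 2×2 matrix the characteristic equation is λ² - (trace)λ + det = 0.
trace(B) = a + d = -5 + 4 = -1.
det(B) = a*d - b*c = (-5)*(4) - (0)*(0) = -20 - 0 = -20.
Characteristic equation: λ² - (-1)λ + (-20) = 0.
Discriminant = (-1)² - 4*(-20) = 1 + 80 = 81.
λ = (-1 ± √81) / 2 = (-1 ± 9) / 2 = -5, 4.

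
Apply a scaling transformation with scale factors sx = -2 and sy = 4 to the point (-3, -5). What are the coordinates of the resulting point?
(6, -20)

Scaling matrix:
[[-2, 0], [0, 4]]
Result: (-3 × -2, -5 × 4) = (6, -20)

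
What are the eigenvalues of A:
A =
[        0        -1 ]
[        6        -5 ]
λ = -3, -2

Solve det(A - λI) = 0. For a 2×2 matrix the characteristic equation is λ² - (trace)λ + det = 0.
trace(A) = a + d = 0 - 5 = -5.
det(A) = a*d - b*c = (0)*(-5) - (-1)*(6) = 0 + 6 = 6.
Characteristic equation: λ² - (-5)λ + (6) = 0.
Discriminant = (-5)² - 4*(6) = 25 - 24 = 1.
λ = (-5 ± √1) / 2 = (-5 ± 1) / 2 = -3, -2.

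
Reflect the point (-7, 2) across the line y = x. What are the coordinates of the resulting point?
(2, -7)

Reflection across line y = x: (-7, 2) → (2, -7)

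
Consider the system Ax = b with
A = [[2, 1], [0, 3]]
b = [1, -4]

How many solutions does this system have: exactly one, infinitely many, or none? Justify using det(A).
Exactly one solution

Compute det(A) = (2)*(3) - (1)*(0) = 6.
Because det(A) ≠ 0, A is invertible and Ax = b has a unique solution for every b (here x = A⁻¹ b).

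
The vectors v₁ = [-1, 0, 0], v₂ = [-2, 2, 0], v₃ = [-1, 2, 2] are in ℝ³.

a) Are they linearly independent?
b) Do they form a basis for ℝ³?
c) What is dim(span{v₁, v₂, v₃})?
Yes independent, yes basis, dim = 3

Stack v₁, v₂, v₃ as rows of a 3×3 matrix.
[[-1, 0, 0]; [-2, 2, 0]; [-1, 2, 2]] is already lower triangular with nonzero diagonal entries (-1, 2, 2), so its determinant is the product of the diagonal entries, det = (-1)·(2)·(2) = -4 ≠ 0, and the rows are linearly independent.
Three linearly independent vectors in ℝ³ form a basis for ℝ³, so dim(span{v₁,v₂,v₃}) = 3.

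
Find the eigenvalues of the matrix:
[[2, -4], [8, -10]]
λ = -6 and λ = -2

Characteristic equation: det(A - λI) = 0
λ² - (trace)λ + (det) = 0
λ² - (-8)λ + (12) = 0
λ² + 8λ + 12 = 0
Solving: λ = -6, -2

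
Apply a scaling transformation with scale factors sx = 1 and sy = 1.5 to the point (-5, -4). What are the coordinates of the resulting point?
(-5, -6.0)

Scaling matrix:
[[1, 0], [0, 1.50]]
Result: (-5 × 1, -4 × 1.5) = (-5, -6.0)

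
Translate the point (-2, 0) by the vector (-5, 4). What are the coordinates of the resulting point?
(-7, 4)

Translation by (-5, 4):
x' = -2 + -5 = -7
y' = 0 + 4 = 4
Homogeneous matrix: [[1, 0, -5], [0, 1, 4], [0, 0, 1]]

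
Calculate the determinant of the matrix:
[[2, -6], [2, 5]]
22

For a 2×2 matrix [[a, b], [c, d]], det = ad - bc
det = (2)(5) - (-6)(2) = 10 - -12 = 22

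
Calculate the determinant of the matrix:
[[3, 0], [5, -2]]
-6

For a 2×2 matrix [[a, b], [c, d]], det = ad - bc
det = (3)(-2) - (0)(5) = -6 - 0 = -6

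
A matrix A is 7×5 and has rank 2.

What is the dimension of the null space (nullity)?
3

The rank-nullity theorem for an m×n matrix states:
rank(A) + nullity(A) = n (the number of columns).
Here n = 5 and rank(A) = 2, so nullity(A) = 5 - 2 = 3.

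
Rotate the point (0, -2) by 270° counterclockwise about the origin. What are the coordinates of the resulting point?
(-2, 0)

Rotation matrix R(θ) = [[cos θ, -sin θ], [sin θ, cos θ]]; for θ = 270°:
R = [[0, 1], [-1, 0]]
Result: R × [0, -2]ᵀ = [0·0 + (1)·-2, -1·0 + (0)·-2]ᵀ = (-2, 0)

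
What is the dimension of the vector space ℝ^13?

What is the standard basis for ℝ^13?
Dimension = 13; standard basis = {e_1, e_2, e_3, …, e_13}

ℝ^13 is the space of 13-tuples of real numbers; its dimension is 13.
The standard basis consists of 13 vectors: e_1, e_2, e_3, …, e_13, where e_i is the vector with 1 in position i and 0 elsewhere.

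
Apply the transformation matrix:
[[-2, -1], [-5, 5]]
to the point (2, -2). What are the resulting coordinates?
(-2, -20)

Matrix multiplication:
[[-2, -1], [-5, 5]] × [2, -2]ᵀ
= [-2×2 + -1×-2, -5×2 + 5×-2]ᵀ
= [-2.0000, -20.0000]ᵀ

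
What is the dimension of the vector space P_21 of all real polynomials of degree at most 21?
Dimension = 22

A polynomial of degree at most 21 can be written as a₀ + a₁x + a₂x² + … + a_21x^21, with 22 free coefficients a₀, …, a_21.
The set {1, x, x², …, x^21} is a basis: it spans P_21 (every such polynomial is a linear combination of these) and is linearly independent (a polynomial is zero iff all its coefficients are zero).
Therefore dim(P_21) = 21 + 1 = 22.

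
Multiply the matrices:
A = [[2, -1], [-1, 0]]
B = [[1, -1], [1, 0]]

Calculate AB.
[[1, -2], [-1, 1]]

Each entry (i,j) of AB = sum over k of A[i][k]*B[k][j].
(AB)[0][0] = (2)*(1) + (-1)*(1) = 1
(AB)[0][1] = (2)*(-1) + (-1)*(0) = -2
(AB)[1][0] = (-1)*(1) + (0)*(1) = -1
(AB)[1][1] = (-1)*(-1) + (0)*(0) = 1
AB = [[1, -2], [-1, 1]]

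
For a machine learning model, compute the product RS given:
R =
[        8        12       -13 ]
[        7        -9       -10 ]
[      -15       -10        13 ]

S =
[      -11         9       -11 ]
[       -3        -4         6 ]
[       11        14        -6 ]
RS =
[     -267      -158        62 ]
[     -160       -41       -71 ]
[      338        87        27 ]

Matrix multiplication: (RS)[i][j] = sum over k of R[i][k] * S[k][j].
  (RS)[0][0] = (8)*(-11) + (12)*(-3) + (-13)*(11) = -267
  (RS)[0][1] = (8)*(9) + (12)*(-4) + (-13)*(14) = -158
  (RS)[0][2] = (8)*(-11) + (12)*(6) + (-13)*(-6) = 62
  (RS)[1][0] = (7)*(-11) + (-9)*(-3) + (-10)*(11) = -160
  (RS)[1][1] = (7)*(9) + (-9)*(-4) + (-10)*(14) = -41
  (RS)[1][2] = (7)*(-11) + (-9)*(6) + (-10)*(-6) = -71
  (RS)[2][0] = (-15)*(-11) + (-10)*(-3) + (13)*(11) = 338
  (RS)[2][1] = (-15)*(9) + (-10)*(-4) + (13)*(14) = 87
  (RS)[2][2] = (-15)*(-11) + (-10)*(6) + (13)*(-6) = 27
RS =
[     -267      -158        62 ]
[     -160       -41       -71 ]
[      338        87        27 ]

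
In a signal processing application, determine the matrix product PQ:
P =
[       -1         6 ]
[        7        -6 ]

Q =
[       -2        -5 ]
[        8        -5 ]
PQ =
[       50       -25 ]
[      -62        -5 ]

Matrix multiplication: (PQ)[i][j] = sum over k of P[i][k] * Q[k][j].
  (PQ)[0][0] = (-1)*(-2) + (6)*(8) = 50
  (PQ)[0][1] = (-1)*(-5) + (6)*(-5) = -25
  (PQ)[1][0] = (7)*(-2) + (-6)*(8) = -62
  (PQ)[1][1] = (7)*(-5) + (-6)*(-5) = -5
PQ =
[       50       -25 ]
[      -62        -5 ]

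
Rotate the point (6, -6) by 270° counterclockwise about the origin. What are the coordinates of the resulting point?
(-6, -6)

Rotation matrix R(θ) = [[cos θ, -sin θ], [sin θ, cos θ]]; for θ = 270°:
R = [[0, 1], [-1, 0]]
Result: R × [6, -6]ᵀ = [0·6 + (1)·-6, -1·6 + (0)·-6]ᵀ = (-6, -6)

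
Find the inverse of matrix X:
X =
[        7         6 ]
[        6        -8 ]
det(X) = -92
X⁻¹ =
[     2/23      3/46 ]
[     3/46     -7/92 ]

For a 2×2 matrix X = [[a, b], [c, d]] with det(X) ≠ 0, X⁻¹ = (1/det(X)) * [[d, -b], [-c, a]].
det(X) = (7)*(-8) - (6)*(6) = -56 - 36 = -92.
X⁻¹ = (1/-92) * [[-8, -6], [-6, 7]].
Dividing each entry by -92 and reducing:
X⁻¹ =
[     2/23      3/46 ]
[     3/46     -7/92 ]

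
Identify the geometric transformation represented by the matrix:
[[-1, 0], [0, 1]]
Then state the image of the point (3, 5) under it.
reflection across the y-axis; image of (3, 5) is (-3, 5)

This is a symmetric orthogonal matrix with determinant -1, which characterizes a reflection in ℝ².
The matrix [[-1, 0], [0, 1]] represents: reflection across the y-axis.
Applying it to (3, 5): [-1·3 + 0·5, 0·3 + 1·5] = (-3, 5).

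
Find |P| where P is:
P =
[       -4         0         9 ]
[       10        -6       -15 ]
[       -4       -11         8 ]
det(P) = -354

Expand along row 0 (cofactor expansion): det(P) = a*(e*i - f*h) - b*(d*i - f*g) + c*(d*h - e*g), where the 3×3 is [[a, b, c], [d, e, f], [g, h, i]].
Minor M_00 = (-6)*(8) - (-15)*(-11) = -48 - 165 = -213.
Minor M_01 = (10)*(8) - (-15)*(-4) = 80 - 60 = 20.
Minor M_02 = (10)*(-11) - (-6)*(-4) = -110 - 24 = -134.
det(P) = (-4)*(-213) - (0)*(20) + (9)*(-134) = 852 + 0 - 1206 = -354.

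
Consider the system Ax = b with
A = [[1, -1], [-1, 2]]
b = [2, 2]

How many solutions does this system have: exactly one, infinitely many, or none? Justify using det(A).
Exactly one solution

Compute det(A) = (1)*(2) - (-1)*(-1) = 1.
Because det(A) ≠ 0, A is invertible and Ax = b has a unique solution for every b (here x = A⁻¹ b).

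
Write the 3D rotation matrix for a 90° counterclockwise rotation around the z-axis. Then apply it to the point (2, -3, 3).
R = [[0, -1, 0], [1, 0, 0], [0, 0, 1]]; R·(2, -3, 3) = (3, 2, 3)

Rotation matrix for 90° around z-axis:
cos(90°) = 0, sin(90°) = 1
R = [[0, -1, 0], [1, 0, 0], [0, 0, 1]]
Apply to (2, -3, 3): R·[2, -3, 3]ᵀ = (3, 2, 3)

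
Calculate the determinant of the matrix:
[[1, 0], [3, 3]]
3

For a 2×2 matrix [[a, b], [c, d]], det = ad - bc
det = (1)(3) - (0)(3) = 3 - 0 = 3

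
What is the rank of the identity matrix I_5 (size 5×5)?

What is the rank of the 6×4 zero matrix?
rank(I_5) = 5, rank(0) = 0

The identity I_5 has 5 columns that are the standard basis vectors e_1, …, e_5. These are linearly independent, so all 5 columns are pivots and rank(I_5) = 5.
The 6×4 zero matrix has every entry zero, so every row is the zero row and there are no pivots; rank(0) = 0.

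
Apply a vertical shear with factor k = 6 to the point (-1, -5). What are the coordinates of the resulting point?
(-1, -11)

Shear matrix for vertical shear with factor k = 6:
[[1, 0], [6, 1]]
Result: (-1, -5) → (-1, -11)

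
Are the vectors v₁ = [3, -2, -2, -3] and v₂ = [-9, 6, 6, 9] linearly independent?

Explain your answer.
No, linearly dependent (v₂ = -3·v₁)

Check whether there is a scalar k with v₂ = k·v₁.
Comparing components, k = -3 satisfies -3·[3, -2, -2, -3] = [-9, 6, 6, 9].
Since v₂ is a scalar multiple of v₁, the two vectors are linearly dependent.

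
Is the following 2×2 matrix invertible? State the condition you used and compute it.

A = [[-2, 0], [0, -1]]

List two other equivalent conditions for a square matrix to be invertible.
Yes, invertible; det(A) = 2 ≠ 0. Equivalent conditions: rank(A) = 2; Ax = 0 has only the trivial solution; 0 is not an eigenvalue; the columns of A are linearly independent.

To check invertibility, compute det(A).
The given matrix is triangular, so det(A) equals the product of its diagonal entries = 2 ≠ 0.
Since det(A) ≠ 0, A is invertible.
Equivalent conditions for a square matrix A to be invertible:
- rank(A) = 2 (full rank).
- The homogeneous system Ax = 0 has only the trivial solution x = 0.
- 0 is not an eigenvalue of A.
- The columns (equivalently rows) of A are linearly independent.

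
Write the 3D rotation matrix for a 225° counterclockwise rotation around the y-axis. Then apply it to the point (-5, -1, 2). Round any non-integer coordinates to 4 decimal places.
R = [[-√2/2, 0, -√2/2], [0, 1, 0], [√2/2, 0, -√2/2]]; R·(-5, -1, 2) = (2.1213, -1.0000, -4.9497)

Rotation matrix for 225° around y-axis:
cos(225°) = -√2/2, sin(225°) = -√2/2
R = [[-√2/2, 0, -√2/2], [0, 1, 0], [√2/2, 0, -√2/2]]
Apply to (-5, -1, 2): R·[-5, -1, 2]ᵀ = (2.1213, -1.0000, -4.9497)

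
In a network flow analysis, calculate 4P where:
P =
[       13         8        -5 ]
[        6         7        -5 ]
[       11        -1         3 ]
4P =
[       52        32       -20 ]
[       24        28       -20 ]
[       44        -4        12 ]

Scalar multiplication is elementwise: (4P)[i][j] = 4 * P[i][j].
  (4P)[0][0] = 4 * (13) = 52
  (4P)[0][1] = 4 * (8) = 32
  (4P)[0][2] = 4 * (-5) = -20
  (4P)[1][0] = 4 * (6) = 24
  (4P)[1][1] = 4 * (7) = 28
  (4P)[1][2] = 4 * (-5) = -20
  (4P)[2][0] = 4 * (11) = 44
  (4P)[2][1] = 4 * (-1) = -4
  (4P)[2][2] = 4 * (3) = 12
4P =
[       52        32       -20 ]
[       24        28       -20 ]
[       44        -4        12 ]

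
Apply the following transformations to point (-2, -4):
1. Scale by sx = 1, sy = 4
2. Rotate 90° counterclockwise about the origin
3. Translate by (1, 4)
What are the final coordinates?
(17, 2)

Step 1: Scale → (-2, -16)
Step 2: Rotate 90° → (16, -2)
Step 3: Translate → (17, 2)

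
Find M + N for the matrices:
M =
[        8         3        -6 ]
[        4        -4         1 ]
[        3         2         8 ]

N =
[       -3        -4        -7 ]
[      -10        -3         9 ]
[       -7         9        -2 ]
M + N =
[        5        -1       -13 ]
[       -6        -7        10 ]
[       -4        11         6 ]

Matrix addition is elementwise: (M+N)[i][j] = M[i][j] + N[i][j].
  (M+N)[0][0] = (8) + (-3) = 5
  (M+N)[0][1] = (3) + (-4) = -1
  (M+N)[0][2] = (-6) + (-7) = -13
  (M+N)[1][0] = (4) + (-10) = -6
  (M+N)[1][1] = (-4) + (-3) = -7
  (M+N)[1][2] = (1) + (9) = 10
  (M+N)[2][0] = (3) + (-7) = -4
  (M+N)[2][1] = (2) + (9) = 11
  (M+N)[2][2] = (8) + (-2) = 6
M + N =
[        5        -1       -13 ]
[       -6        -7        10 ]
[       -4        11         6 ]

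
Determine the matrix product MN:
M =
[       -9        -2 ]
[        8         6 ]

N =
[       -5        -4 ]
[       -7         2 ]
MN =
[       59        32 ]
[      -82       -20 ]

Matrix multiplication: (MN)[i][j] = sum over k of M[i][k] * N[k][j].
  (MN)[0][0] = (-9)*(-5) + (-2)*(-7) = 59
  (MN)[0][1] = (-9)*(-4) + (-2)*(2) = 32
  (MN)[1][0] = (8)*(-5) + (6)*(-7) = -82
  (MN)[1][1] = (8)*(-4) + (6)*(2) = -20
MN =
[       59        32 ]
[      -82       -20 ]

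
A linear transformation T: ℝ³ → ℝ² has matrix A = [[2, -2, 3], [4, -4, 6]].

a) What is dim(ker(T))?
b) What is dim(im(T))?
dim(ker) = 2, dim(im) = 1

Observe that row 2 = 2 × row 1 (so the rows are linearly dependent).
Thus rank(A) = 1 (only one linearly independent row).
dim(im(T)) = rank(A) = 1.
By the rank-nullity theorem applied to T: ℝ³ → ℝ², rank(A) + nullity(A) = 3 (the domain dimension), so dim(ker(T)) = 3 - 1 = 2.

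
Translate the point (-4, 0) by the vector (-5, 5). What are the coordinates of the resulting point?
(-9, 5)

Translation by (-5, 5):
x' = -4 + -5 = -9
y' = 0 + 5 = 5
Homogeneous matrix: [[1, 0, -5], [0, 1, 5], [0, 0, 1]]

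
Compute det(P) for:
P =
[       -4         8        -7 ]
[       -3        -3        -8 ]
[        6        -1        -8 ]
det(P) = -787

Expand along row 0 (cofactor expansion): det(P) = a*(e*i - f*h) - b*(d*i - f*g) + c*(d*h - e*g), where the 3×3 is [[a, b, c], [d, e, f], [g, h, i]].
Minor M_00 = (-3)*(-8) - (-8)*(-1) = 24 - 8 = 16.
Minor M_01 = (-3)*(-8) - (-8)*(6) = 24 + 48 = 72.
Minor M_02 = (-3)*(-1) - (-3)*(6) = 3 + 18 = 21.
det(P) = (-4)*(16) - (8)*(72) + (-7)*(21) = -64 - 576 - 147 = -787.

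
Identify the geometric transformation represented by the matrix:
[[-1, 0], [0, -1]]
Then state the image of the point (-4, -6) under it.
rotation by 180° (or reflection through origin); image of (-4, -6) is (4, 6)

This matches the form [[cos θ, -sin θ], [sin θ, cos θ]] of a rotation matrix; reading off cos θ and sin θ gives the angle.
The matrix [[-1, 0], [0, -1]] represents: rotation by 180° (or reflection through origin).
Applying it to (-4, -6): [-1·-4 + 0·-6, 0·-4 + -1·-6] = (4, 6).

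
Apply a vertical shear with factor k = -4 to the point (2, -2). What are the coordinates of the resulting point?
(2, -10)

Shear matrix for vertical shear with factor k = -4:
[[1, 0], [-4, 1]]
Result: (2, -2) → (2, -10)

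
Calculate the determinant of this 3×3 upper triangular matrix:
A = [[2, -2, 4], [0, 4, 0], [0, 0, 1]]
8

The determinant of a triangular matrix is the product of its diagonal entries (the off-diagonal entries above the diagonal do not affect it).
det(A) = (2) * (4) * (1) = 8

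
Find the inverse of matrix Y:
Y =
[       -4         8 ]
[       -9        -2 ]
det(Y) = 80
Y⁻¹ =
[    -1/40     -1/10 ]
[     9/80     -1/20 ]

For a 2×2 matrix Y = [[a, b], [c, d]] with det(Y) ≠ 0, Y⁻¹ = (1/det(Y)) * [[d, -b], [-c, a]].
det(Y) = (-4)*(-2) - (8)*(-9) = 8 + 72 = 80.
Y⁻¹ = (1/80) * [[-2, -8], [9, -4]].
Dividing each entry by 80 and reducing:
Y⁻¹ =
[    -1/40     -1/10 ]
[     9/80     -1/20 ]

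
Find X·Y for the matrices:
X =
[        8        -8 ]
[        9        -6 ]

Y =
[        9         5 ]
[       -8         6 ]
XY =
[      136        -8 ]
[      129         9 ]

Matrix multiplication: (XY)[i][j] = sum over k of X[i][k] * Y[k][j].
  (XY)[0][0] = (8)*(9) + (-8)*(-8) = 136
  (XY)[0][1] = (8)*(5) + (-8)*(6) = -8
  (XY)[1][0] = (9)*(9) + (-6)*(-8) = 129
  (XY)[1][1] = (9)*(5) + (-6)*(6) = 9
XY =
[      136        -8 ]
[      129         9 ]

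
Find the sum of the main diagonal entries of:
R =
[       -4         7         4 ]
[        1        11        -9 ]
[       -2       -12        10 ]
tr(R) = -4 + 11 + 10 = 17

The trace of a square matrix is the sum of its diagonal entries.
Diagonal entries of R: R[0][0] = -4, R[1][1] = 11, R[2][2] = 10.
tr(R) = -4 + 11 + 10 = 17.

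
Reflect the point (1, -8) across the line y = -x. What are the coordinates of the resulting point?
(8, -1)

Reflection across line y = -x: (1, -8) → (8, -1)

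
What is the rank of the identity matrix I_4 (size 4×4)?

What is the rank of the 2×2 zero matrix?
rank(I_4) = 4, rank(0) = 0

The identity I_4 has 4 columns that are the standard basis vectors e_1, …, e_4. These are linearly independent, so all 4 columns are pivots and rank(I_4) = 4.
The 2×2 zero matrix has every entry zero, so every row is the zero row and there are no pivots; rank(0) = 0.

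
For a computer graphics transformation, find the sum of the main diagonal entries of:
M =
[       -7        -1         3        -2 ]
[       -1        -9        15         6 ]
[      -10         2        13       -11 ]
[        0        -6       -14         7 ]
tr(M) = -7 - 9 + 13 + 7 = 4

The trace of a square matrix is the sum of its diagonal entries.
Diagonal entries of M: M[0][0] = -7, M[1][1] = -9, M[2][2] = 13, M[3][3] = 7.
tr(M) = -7 - 9 + 13 + 7 = 4.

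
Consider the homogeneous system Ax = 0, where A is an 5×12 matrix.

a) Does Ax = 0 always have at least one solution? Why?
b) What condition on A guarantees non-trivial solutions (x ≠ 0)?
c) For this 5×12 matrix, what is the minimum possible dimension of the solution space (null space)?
a) Yes, x = 0 is always a solution. b) When A has linearly dependent columns (rank < n). c) Minimum nullity = 7.

a) x = 0 satisfies A·0 = 0, so the zero vector is always a solution.
b) Non-trivial solutions exist iff the columns of A are linearly dependent, equivalently rank(A) < n (the number of columns).
c) By rank-nullity, rank(A) + nullity(A) = n = 12. Since A has only 5 rows, rank(A) ≤ 5, so nullity(A) ≥ 12 - 5 = 7.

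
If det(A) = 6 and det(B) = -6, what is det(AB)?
-36

Use the multiplicative property of determinants: det(AB) = det(A)*det(B).
det(AB) = (6)*(-6) = -36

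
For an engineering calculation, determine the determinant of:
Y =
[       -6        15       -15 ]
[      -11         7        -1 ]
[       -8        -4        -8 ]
det(Y) = -2340

Expand along row 0 (cofactor expansion): det(Y) = a*(e*i - f*h) - b*(d*i - f*g) + c*(d*h - e*g), where the 3×3 is [[a, b, c], [d, e, f], [g, h, i]].
Minor M_00 = (7)*(-8) - (-1)*(-4) = -56 - 4 = -60.
Minor M_01 = (-11)*(-8) - (-1)*(-8) = 88 - 8 = 80.
Minor M_02 = (-11)*(-4) - (7)*(-8) = 44 + 56 = 100.
det(Y) = (-6)*(-60) - (15)*(80) + (-15)*(100) = 360 - 1200 - 1500 = -2340.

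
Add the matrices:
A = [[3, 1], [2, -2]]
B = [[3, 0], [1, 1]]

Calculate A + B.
[[6, 1], [3, -1]]

Add corresponding elements:
(3)+(3)=6
(1)+(0)=1
(2)+(1)=3
(-2)+(1)=-1
A + B = [[6, 1], [3, -1]]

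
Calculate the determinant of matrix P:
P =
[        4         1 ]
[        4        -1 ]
det(P) = -8

For a 2×2 matrix [[a, b], [c, d]], det = a*d - b*c.
det(P) = (4)*(-1) - (1)*(4) = -4 - 4 = -8.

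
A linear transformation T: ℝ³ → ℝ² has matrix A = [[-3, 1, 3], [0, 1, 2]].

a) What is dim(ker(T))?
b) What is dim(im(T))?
dim(ker) = 1, dim(im) = 2

The two rows are not scalar multiples of one another (no single k satisfies row 2 = k × row 1), so they are linearly independent.
Thus rank(A) = 2.
dim(im(T)) = rank(A) = 2.
By the rank-nullity theorem applied to T: ℝ³ → ℝ², rank(A) + nullity(A) = 3 (the domain dimension), so dim(ker(T)) = 3 - 2 = 1.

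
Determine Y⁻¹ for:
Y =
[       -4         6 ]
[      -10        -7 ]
det(Y) = 88
Y⁻¹ =
[    -7/88     -3/44 ]
[     5/44     -1/22 ]

For a 2×2 matrix Y = [[a, b], [c, d]] with det(Y) ≠ 0, Y⁻¹ = (1/det(Y)) * [[d, -b], [-c, a]].
det(Y) = (-4)*(-7) - (6)*(-10) = 28 + 60 = 88.
Y⁻¹ = (1/88) * [[-7, -6], [10, -4]].
Dividing each entry by 88 and reducing:
Y⁻¹ =
[    -7/88     -3/44 ]
[     5/44     -1/22 ]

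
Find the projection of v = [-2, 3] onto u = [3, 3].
[1/2, 1/2]

The projection of v onto u is proj_u(v) = ((v·u) / (u·u)) · u.
v·u = (-2)*(3) + (3)*(3) = 3.
u·u = (3)*(3) + (3)*(3) = 18.
coefficient = 3 / 18 = 1/6.
proj_u(v) = 1/6 · [3, 3] = [1/2, 1/2].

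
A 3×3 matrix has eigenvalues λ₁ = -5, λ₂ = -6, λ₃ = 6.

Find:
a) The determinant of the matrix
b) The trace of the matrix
det = 180, trace = -5

Two standard eigenvalue identities:
- det(A) equals the product of the eigenvalues (counted with multiplicity).
- trace(A) equals the sum of the eigenvalues.
det(A) = (-5)*(-6)*(6) = 180.
trace(A) = -5 - 6 + 6 = -5.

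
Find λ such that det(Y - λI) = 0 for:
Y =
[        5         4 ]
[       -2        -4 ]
λ = -3, 4

Solve det(Y - λI) = 0. For a 2×2 matrix the characteristic equation is λ² - (trace)λ + det = 0.
trace(Y) = a + d = 5 - 4 = 1.
det(Y) = a*d - b*c = (5)*(-4) - (4)*(-2) = -20 + 8 = -12.
Characteristic equation: λ² - (1)λ + (-12) = 0.
Discriminant = (1)² - 4*(-12) = 1 + 48 = 49.
λ = (1 ± √49) / 2 = (1 ± 7) / 2 = -3, 4.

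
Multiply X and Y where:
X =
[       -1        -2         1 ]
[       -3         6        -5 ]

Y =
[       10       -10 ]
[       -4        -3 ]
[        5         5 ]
XY =
[        3        21 ]
[      -79       -13 ]

Matrix multiplication: (XY)[i][j] = sum over k of X[i][k] * Y[k][j].
  (XY)[0][0] = (-1)*(10) + (-2)*(-4) + (1)*(5) = 3
  (XY)[0][1] = (-1)*(-10) + (-2)*(-3) + (1)*(5) = 21
  (XY)[1][0] = (-3)*(10) + (6)*(-4) + (-5)*(5) = -79
  (XY)[1][1] = (-3)*(-10) + (6)*(-3) + (-5)*(5) = -13
XY =
[        3        21 ]
[      -79       -13 ]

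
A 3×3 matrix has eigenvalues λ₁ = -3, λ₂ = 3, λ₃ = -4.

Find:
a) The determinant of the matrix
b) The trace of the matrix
det = 36, trace = -4

Two standard eigenvalue identities:
- det(A) equals the product of the eigenvalues (counted with multiplicity).
- trace(A) equals the sum of the eigenvalues.
det(A) = (-3)*(3)*(-4) = 36.
trace(A) = -3 + 3 - 4 = -4.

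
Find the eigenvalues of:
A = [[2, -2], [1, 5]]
λ = 3, 4

Solve det(A - λI) = 0. For a 2×2 matrix this is λ² - (trace)λ + det = 0.
trace(A) = 2 + 5 = 7.
det(A) = (2)*(5) - (-2)*(1) = 10 + 2 = 12.
Characteristic equation: λ² - (7)λ + (12) = 0.
Discriminant: (7)² - 4*(12) = 49 - 48 = 1.
Roots: λ = (7 ± √1) / 2 = 3, 4.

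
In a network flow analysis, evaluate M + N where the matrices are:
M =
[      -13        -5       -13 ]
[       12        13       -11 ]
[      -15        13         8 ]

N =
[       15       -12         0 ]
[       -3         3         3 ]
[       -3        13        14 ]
M + N =
[        2       -17       -13 ]
[        9        16        -8 ]
[      -18        26        22 ]

Matrix addition is elementwise: (M+N)[i][j] = M[i][j] + N[i][j].
  (M+N)[0][0] = (-13) + (15) = 2
  (M+N)[0][1] = (-5) + (-12) = -17
  (M+N)[0][2] = (-13) + (0) = -13
  (M+N)[1][0] = (12) + (-3) = 9
  (M+N)[1][1] = (13) + (3) = 16
  (M+N)[1][2] = (-11) + (3) = -8
  (M+N)[2][0] = (-15) + (-3) = -18
  (M+N)[2][1] = (13) + (13) = 26
  (M+N)[2][2] = (8) + (14) = 22
M + N =
[        2       -17       -13 ]
[        9        16        -8 ]
[      -18        26        22 ]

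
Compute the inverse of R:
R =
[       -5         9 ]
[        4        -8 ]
det(R) = 4
R⁻¹ =
[       -2      -9/4 ]
[       -1      -5/4 ]

For a 2×2 matrix R = [[a, b], [c, d]] with det(R) ≠ 0, R⁻¹ = (1/det(R)) * [[d, -b], [-c, a]].
det(R) = (-5)*(-8) - (9)*(4) = 40 - 36 = 4.
R⁻¹ = (1/4) * [[-8, -9], [-4, -5]].
Dividing each entry by 4 and reducing:
R⁻¹ =
[       -2      -9/4 ]
[       -1      -5/4 ]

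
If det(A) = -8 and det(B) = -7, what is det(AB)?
56

Use the multiplicative property of determinants: det(AB) = det(A)*det(B).
det(AB) = (-8)*(-7) = 56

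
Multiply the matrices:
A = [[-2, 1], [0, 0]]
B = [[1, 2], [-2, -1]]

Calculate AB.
[[-4, -5], [0, 0]]

Each entry (i,j) of AB = sum over k of A[i][k]*B[k][j].
(AB)[0][0] = (-2)*(1) + (1)*(-2) = -4
(AB)[0][1] = (-2)*(2) + (1)*(-1) = -5
(AB)[1][0] = (0)*(1) + (0)*(-2) = 0
(AB)[1][1] = (0)*(2) + (0)*(-1) = 0
AB = [[-4, -5], [0, 0]]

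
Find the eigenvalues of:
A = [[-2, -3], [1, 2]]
λ = -1, 1

Solve det(A - λI) = 0. For a 2×2 matrix this is λ² - (trace)λ + det = 0.
trace(A) = -2 + 2 = 0.
det(A) = (-2)*(2) - (-3)*(1) = -4 + 3 = -1.
Characteristic equation: λ² - (0)λ + (-1) = 0.
Discriminant: (0)² - 4*(-1) = 0 + 4 = 4.
Roots: λ = (0 ± √4) / 2 = -1, 1.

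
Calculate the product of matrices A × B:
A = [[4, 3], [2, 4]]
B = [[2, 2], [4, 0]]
[[20, 8], [20, 4]]

Matrix multiplication:
C[0][0] = 4×2 + 3×4 = 20
C[0][1] = 4×2 + 3×0 = 8
C[1][0] = 2×2 + 4×4 = 20
C[1][1] = 2×2 + 4×0 = 4
Result: [[20, 8], [20, 4]]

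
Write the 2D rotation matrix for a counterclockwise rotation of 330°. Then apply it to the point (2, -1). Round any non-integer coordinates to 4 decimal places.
R = [[√3/2, 1/2], [-1/2, √3/2]]; R·(2, -1) = (1.2321, -1.8660)

Rotation matrix formula: R(θ) = [[cos θ, -sin θ], [sin θ, cos θ]]
For θ = 330°:
cos(330°) = √3/2
sin(330°) = -1/2
R = [[√3/2, 1/2], [-1/2, √3/2]]
Apply to (2, -1): [√3/2·2 + (1/2)·-1, -1/2·2 + √3/2·-1] = (1.2321, -1.8660)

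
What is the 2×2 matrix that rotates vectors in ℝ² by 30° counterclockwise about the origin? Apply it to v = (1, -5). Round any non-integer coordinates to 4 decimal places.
R = [[√3/2, -1/2], [1/2, √3/2]]; R·v = (3.3660, -3.8301)

A counterclockwise rotation by angle θ in ℝ² has matrix R(θ) = [[cos θ, -sin θ], [sin θ, cos θ]].
For θ = 30°: cos θ = √3/2, sin θ = 1/2.
R(30°) = [[√3/2, -1/2], [1/2, √3/2]].
R·v = [√3/2·1 + (-1/2)·-5, 1/2·1 + √3/2·-5] = (3.3660, -3.8301).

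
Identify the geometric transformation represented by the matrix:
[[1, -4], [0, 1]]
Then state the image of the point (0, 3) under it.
horizontal shear with factor -4; image of (0, 3) is (-12, 3)

The matrix [[1, k], [0, 1]] sends (x, y) to (x + -4y, y), leaving the y-coordinate fixed: a horizontal shear.
The matrix [[1, -4], [0, 1]] represents: horizontal shear with factor -4.
Applying it to (0, 3): [1·0 + -4·3, 0·0 + 1·3] = (-12, 3).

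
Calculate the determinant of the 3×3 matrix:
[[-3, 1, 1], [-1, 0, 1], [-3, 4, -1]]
4

Expansion along first row:
det = -3·det([[0,1],[4,-1]]) - 1·det([[-1,1],[-3,-1]]) + 1·det([[-1,0],[-3,4]])
    = -3·(0·-1 - 1·4) - 1·(-1·-1 - 1·-3) + 1·(-1·4 - 0·-3)
    = -3·-4 - 1·4 + 1·-4
    = 12 + -4 + -4 = 4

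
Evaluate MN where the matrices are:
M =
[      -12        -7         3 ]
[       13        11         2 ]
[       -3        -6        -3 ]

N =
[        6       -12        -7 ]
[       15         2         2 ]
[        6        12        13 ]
MN =
[     -159       166       109 ]
[      255      -110       -43 ]
[     -126       -12       -30 ]

Matrix multiplication: (MN)[i][j] = sum over k of M[i][k] * N[k][j].
  (MN)[0][0] = (-12)*(6) + (-7)*(15) + (3)*(6) = -159
  (MN)[0][1] = (-12)*(-12) + (-7)*(2) + (3)*(12) = 166
  (MN)[0][2] = (-12)*(-7) + (-7)*(2) + (3)*(13) = 109
  (MN)[1][0] = (13)*(6) + (11)*(15) + (2)*(6) = 255
  (MN)[1][1] = (13)*(-12) + (11)*(2) + (2)*(12) = -110
  (MN)[1][2] = (13)*(-7) + (11)*(2) + (2)*(13) = -43
  (MN)[2][0] = (-3)*(6) + (-6)*(15) + (-3)*(6) = -126
  (MN)[2][1] = (-3)*(-12) + (-6)*(2) + (-3)*(12) = -12
  (MN)[2][2] = (-3)*(-7) + (-6)*(2) + (-3)*(13) = -30
MN =
[     -159       166       109 ]
[      255      -110       -43 ]
[     -126       -12       -30 ]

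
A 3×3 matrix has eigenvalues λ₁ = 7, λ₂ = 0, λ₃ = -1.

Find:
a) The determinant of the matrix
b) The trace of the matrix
det = 0, trace = 6

Two standard eigenvalue identities:
- det(A) equals the product of the eigenvalues (counted with multiplicity).
- trace(A) equals the sum of the eigenvalues.
det(A) = (7)*(0)*(-1) = 0.
trace(A) = 7 + 0 - 1 = 6.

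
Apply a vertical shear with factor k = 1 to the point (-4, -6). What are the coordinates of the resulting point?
(-4, -10)

Shear matrix for vertical shear with factor k = 1:
[[1, 0], [1, 1]]
Result: (-4, -6) → (-4, -10)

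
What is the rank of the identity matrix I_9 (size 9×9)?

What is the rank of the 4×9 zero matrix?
rank(I_9) = 9, rank(0) = 0

The identity I_9 has 9 columns that are the standard basis vectors e_1, …, e_9. These are linearly independent, so all 9 columns are pivots and rank(I_9) = 9.
The 4×9 zero matrix has every entry zero, so every row is the zero row and there are no pivots; rank(0) = 0.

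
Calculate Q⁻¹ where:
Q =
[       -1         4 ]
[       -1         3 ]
det(Q) = 1
Q⁻¹ =
[        3        -4 ]
[        1        -1 ]

For a 2×2 matrix Q = [[a, b], [c, d]] with det(Q) ≠ 0, Q⁻¹ = (1/det(Q)) * [[d, -b], [-c, a]].
det(Q) = (-1)*(3) - (4)*(-1) = -3 + 4 = 1.
Q⁻¹ = (1/1) * [[3, -4], [1, -1]].
Dividing each entry by 1 and reducing:
Q⁻¹ =
[        3        -4 ]
[        1        -1 ]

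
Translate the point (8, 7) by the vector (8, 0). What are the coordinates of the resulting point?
(16, 7)

Translation by (8, 0):
x' = 8 + 8 = 16
y' = 7 + 0 = 7
Homogeneous matrix: [[1, 0, 8], [0, 1, 0], [0, 0, 1]]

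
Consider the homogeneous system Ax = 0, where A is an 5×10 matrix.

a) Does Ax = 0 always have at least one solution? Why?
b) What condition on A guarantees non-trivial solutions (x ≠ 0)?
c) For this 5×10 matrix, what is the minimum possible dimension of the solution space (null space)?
a) Yes, x = 0 is always a solution. b) When A has linearly dependent columns (rank < n). c) Minimum nullity = 5.

a) x = 0 satisfies A·0 = 0, so the zero vector is always a solution.
b) Non-trivial solutions exist iff the columns of A are linearly dependent, equivalently rank(A) < n (the number of columns).
c) By rank-nullity, rank(A) + nullity(A) = n = 10. Since A has only 5 rows, rank(A) ≤ 5, so nullity(A) ≥ 10 - 5 = 5.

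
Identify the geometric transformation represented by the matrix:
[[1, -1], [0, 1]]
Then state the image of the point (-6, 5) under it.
horizontal shear with factor -1; image of (-6, 5) is (-11, 5)

The matrix [[1, k], [0, 1]] sends (x, y) to (x + -1y, y), leaving the y-coordinate fixed: a horizontal shear.
The matrix [[1, -1], [0, 1]] represents: horizontal shear with factor -1.
Applying it to (-6, 5): [1·-6 + -1·5, 0·-6 + 1·5] = (-11, 5).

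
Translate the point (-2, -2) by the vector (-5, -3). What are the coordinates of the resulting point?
(-7, -5)

Translation by (-5, -3):
x' = -2 + -5 = -7
y' = -2 + -3 = -5
Homogeneous matrix: [[1, 0, -5], [0, 1, -3], [0, 0, 1]]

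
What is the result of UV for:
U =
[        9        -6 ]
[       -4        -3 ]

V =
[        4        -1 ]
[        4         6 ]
UV =
[       12       -45 ]
[      -28       -14 ]

Matrix multiplication: (UV)[i][j] = sum over k of U[i][k] * V[k][j].
  (UV)[0][0] = (9)*(4) + (-6)*(4) = 12
  (UV)[0][1] = (9)*(-1) + (-6)*(6) = -45
  (UV)[1][0] = (-4)*(4) + (-3)*(4) = -28
  (UV)[1][1] = (-4)*(-1) + (-3)*(6) = -14
UV =
[       12       -45 ]
[      -28       -14 ]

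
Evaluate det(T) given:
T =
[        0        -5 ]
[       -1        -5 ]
det(T) = -5

For a 2×2 matrix [[a, b], [c, d]], det = a*d - b*c.
det(T) = (0)*(-5) - (-5)*(-1) = 0 - 5 = -5.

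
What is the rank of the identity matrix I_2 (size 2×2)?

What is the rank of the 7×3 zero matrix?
rank(I_2) = 2, rank(0) = 0

The identity I_2 has 2 columns that are the standard basis vectors e_1, …, e_2. These are linearly independent, so all 2 columns are pivots and rank(I_2) = 2.
The 7×3 zero matrix has every entry zero, so every row is the zero row and there are no pivots; rank(0) = 0.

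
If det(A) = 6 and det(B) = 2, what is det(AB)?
12

Use the multiplicative property of determinants: det(AB) = det(A)*det(B).
det(AB) = (6)*(2) = 12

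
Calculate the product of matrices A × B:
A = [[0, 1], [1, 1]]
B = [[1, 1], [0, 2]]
[[0, 2], [1, 3]]

Matrix multiplication:
C[0][0] = 0×1 + 1×0 = 0
C[0][1] = 0×1 + 1×2 = 2
C[1][0] = 1×1 + 1×0 = 1
C[1][1] = 1×1 + 1×2 = 3
Result: [[0, 2], [1, 3]]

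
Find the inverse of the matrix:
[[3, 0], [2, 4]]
[[1/3, 0], [-1/6, 1/4]]

For [[a,b],[c,d]], inverse = (1/det)·[[d,-b],[-c,a]]
det = 3·4 - 0·2 = 12
Inverse = (1/12)·[[4, 0], [-2, 3]]
        = [[1/3, 0], [-1/6, 1/4]]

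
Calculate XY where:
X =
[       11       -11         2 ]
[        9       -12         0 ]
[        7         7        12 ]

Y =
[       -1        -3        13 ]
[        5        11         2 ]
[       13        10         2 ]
XY =
[      -40      -134       125 ]
[      -69      -159        93 ]
[      184       176       129 ]

Matrix multiplication: (XY)[i][j] = sum over k of X[i][k] * Y[k][j].
  (XY)[0][0] = (11)*(-1) + (-11)*(5) + (2)*(13) = -40
  (XY)[0][1] = (11)*(-3) + (-11)*(11) + (2)*(10) = -134
  (XY)[0][2] = (11)*(13) + (-11)*(2) + (2)*(2) = 125
  (XY)[1][0] = (9)*(-1) + (-12)*(5) + (0)*(13) = -69
  (XY)[1][1] = (9)*(-3) + (-12)*(11) + (0)*(10) = -159
  (XY)[1][2] = (9)*(13) + (-12)*(2) + (0)*(2) = 93
  (XY)[2][0] = (7)*(-1) + (7)*(5) + (12)*(13) = 184
  (XY)[2][1] = (7)*(-3) + (7)*(11) + (12)*(10) = 176
  (XY)[2][2] = (7)*(13) + (7)*(2) + (12)*(2) = 129
XY =
[      -40      -134       125 ]
[      -69      -159        93 ]
[      184       176       129 ]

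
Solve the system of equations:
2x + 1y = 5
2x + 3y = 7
x = 2, y = 1

Use elimination (row reduction):
Equation 1: 2x + 1y = 5.
Equation 2: 2x + 3y = 7.
Multiply Eq1 by 2 and Eq2 by 2: 4x + 2y = 10;  4x + 6y = 14.
Subtract: (4)y = 4, so y = 1.
Back-substitute into Eq1: 2x + 1*(1) = 5, so x = 2.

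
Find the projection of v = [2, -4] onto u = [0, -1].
[0, -4]

The projection of v onto u is proj_u(v) = ((v·u) / (u·u)) · u.
v·u = (2)*(0) + (-4)*(-1) = 4.
u·u = (0)*(0) + (-1)*(-1) = 1.
coefficient = 4 / 1 = 4.
proj_u(v) = 4 · [0, -1] = [0, -4].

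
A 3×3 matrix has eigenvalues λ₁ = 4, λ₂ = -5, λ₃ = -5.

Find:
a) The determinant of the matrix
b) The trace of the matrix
det = 100, trace = -6

Two standard eigenvalue identities:
- det(A) equals the product of the eigenvalues (counted with multiplicity).
- trace(A) equals the sum of the eigenvalues.
det(A) = (4)*(-5)*(-5) = 100.
trace(A) = 4 - 5 - 5 = -6.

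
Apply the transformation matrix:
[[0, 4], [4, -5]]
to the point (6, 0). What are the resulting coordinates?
(0, 24)

Matrix multiplication:
[[0, 4], [4, -5]] × [6, 0]ᵀ
= [0×6 + 4×0, 4×6 + -5×0]ᵀ
= [0.0000, 24.0000]ᵀ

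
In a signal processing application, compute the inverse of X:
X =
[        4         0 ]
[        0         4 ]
det(X) = 16
X⁻¹ =
[      1/4         0 ]
[        0       1/4 ]

For a 2×2 matrix X = [[a, b], [c, d]] with det(X) ≠ 0, X⁻¹ = (1/det(X)) * [[d, -b], [-c, a]].
det(X) = (4)*(4) - (0)*(0) = 16 - 0 = 16.
X⁻¹ = (1/16) * [[4, 0], [0, 4]].
Dividing each entry by 16 and reducing:
X⁻¹ =
[      1/4         0 ]
[        0       1/4 ]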